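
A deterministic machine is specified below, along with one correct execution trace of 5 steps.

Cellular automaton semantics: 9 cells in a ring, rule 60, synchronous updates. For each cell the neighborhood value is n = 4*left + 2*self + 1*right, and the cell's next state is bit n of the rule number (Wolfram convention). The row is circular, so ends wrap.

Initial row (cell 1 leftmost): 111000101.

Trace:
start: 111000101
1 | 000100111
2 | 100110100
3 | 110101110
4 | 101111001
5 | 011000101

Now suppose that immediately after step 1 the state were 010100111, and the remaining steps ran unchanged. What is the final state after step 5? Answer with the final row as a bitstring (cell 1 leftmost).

001001101

state after step 1 := 010100111
2 | 111110100
3 | 100001110
4 | 110001001
5 | 001001101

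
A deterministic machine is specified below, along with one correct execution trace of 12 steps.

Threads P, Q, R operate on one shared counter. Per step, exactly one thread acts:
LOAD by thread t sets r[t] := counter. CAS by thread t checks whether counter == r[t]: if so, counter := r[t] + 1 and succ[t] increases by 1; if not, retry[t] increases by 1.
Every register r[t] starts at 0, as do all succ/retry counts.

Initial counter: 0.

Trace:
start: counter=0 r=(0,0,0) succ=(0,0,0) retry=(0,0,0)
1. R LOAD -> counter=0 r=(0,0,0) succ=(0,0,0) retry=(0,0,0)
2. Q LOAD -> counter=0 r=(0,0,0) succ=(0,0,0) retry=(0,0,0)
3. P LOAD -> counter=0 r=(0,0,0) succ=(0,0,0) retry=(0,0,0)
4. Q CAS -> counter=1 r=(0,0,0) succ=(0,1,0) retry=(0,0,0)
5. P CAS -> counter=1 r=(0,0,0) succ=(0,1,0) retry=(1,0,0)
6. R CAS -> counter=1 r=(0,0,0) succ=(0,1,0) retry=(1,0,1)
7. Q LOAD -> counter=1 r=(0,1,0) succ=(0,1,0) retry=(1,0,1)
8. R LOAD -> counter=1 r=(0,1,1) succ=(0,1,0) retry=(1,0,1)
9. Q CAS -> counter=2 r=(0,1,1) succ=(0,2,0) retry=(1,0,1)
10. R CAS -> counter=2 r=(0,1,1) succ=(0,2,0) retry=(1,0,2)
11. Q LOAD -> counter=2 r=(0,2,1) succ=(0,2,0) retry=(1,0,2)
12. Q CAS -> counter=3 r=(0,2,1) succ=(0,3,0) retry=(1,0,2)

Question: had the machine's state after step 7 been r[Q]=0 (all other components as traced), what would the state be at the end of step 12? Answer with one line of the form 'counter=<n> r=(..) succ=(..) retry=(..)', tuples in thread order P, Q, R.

state after step 7 := counter=1 r=(0,0,0) succ=(0,1,0) retry=(1,0,1)
8. R LOAD -> counter=1 r=(0,0,1) succ=(0,1,0) retry=(1,0,1)
9. Q CAS -> counter=1 r=(0,0,1) succ=(0,1,0) retry=(1,1,1)
10. R CAS -> counter=2 r=(0,0,1) succ=(0,1,1) retry=(1,1,1)
11. Q LOAD -> counter=2 r=(0,2,1) succ=(0,1,1) retry=(1,1,1)
12. Q CAS -> counter=3 r=(0,2,1) succ=(0,2,1) retry=(1,1,1)

counter=3 r=(0,2,1) succ=(0,2,1) retry=(1,1,1)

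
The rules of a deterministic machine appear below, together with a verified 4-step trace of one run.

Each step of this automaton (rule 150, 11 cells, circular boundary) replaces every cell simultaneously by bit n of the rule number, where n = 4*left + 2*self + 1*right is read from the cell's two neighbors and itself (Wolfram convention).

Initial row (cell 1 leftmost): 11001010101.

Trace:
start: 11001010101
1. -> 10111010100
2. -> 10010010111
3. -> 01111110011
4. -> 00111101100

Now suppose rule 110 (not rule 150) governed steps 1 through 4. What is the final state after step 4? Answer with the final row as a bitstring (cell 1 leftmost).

00110000111

(re-executing steps 1..4 under rule 110; state before step 1: 11001010101)
1. -> 01011111111
2. -> 11110000001
3. -> 00010000011
4. -> 00110000111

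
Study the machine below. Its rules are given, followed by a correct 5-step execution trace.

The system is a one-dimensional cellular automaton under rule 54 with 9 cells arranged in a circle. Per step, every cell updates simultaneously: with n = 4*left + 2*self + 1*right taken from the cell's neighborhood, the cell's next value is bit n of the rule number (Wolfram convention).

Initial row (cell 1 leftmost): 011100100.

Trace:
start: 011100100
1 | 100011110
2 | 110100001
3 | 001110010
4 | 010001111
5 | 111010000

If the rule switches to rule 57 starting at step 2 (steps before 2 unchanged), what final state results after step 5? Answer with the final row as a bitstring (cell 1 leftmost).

010110101

(re-executing steps 2..5 under rule 57; state before step 2: 100011110)
2 | 011010001
3 | 110101100
4 | 101011010
5 | 010110101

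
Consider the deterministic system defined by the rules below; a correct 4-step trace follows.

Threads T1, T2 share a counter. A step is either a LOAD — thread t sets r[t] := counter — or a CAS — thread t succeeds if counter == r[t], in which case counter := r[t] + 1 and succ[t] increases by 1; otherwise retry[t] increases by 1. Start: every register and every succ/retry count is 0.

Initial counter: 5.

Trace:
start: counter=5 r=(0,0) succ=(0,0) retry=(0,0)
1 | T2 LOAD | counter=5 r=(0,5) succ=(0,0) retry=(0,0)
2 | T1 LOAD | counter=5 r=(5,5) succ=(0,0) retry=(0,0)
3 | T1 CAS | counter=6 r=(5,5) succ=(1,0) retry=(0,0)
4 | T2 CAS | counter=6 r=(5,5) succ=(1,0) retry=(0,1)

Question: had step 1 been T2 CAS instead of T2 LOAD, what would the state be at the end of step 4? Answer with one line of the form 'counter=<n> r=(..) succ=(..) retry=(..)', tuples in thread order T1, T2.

counter=6 r=(5,0) succ=(1,0) retry=(0,2)

(re-executing from step 1 with the substitution; state before step 1: counter=5 r=(0,0) succ=(0,0) retry=(0,0))
1 | T2 CAS | counter=5 r=(0,0) succ=(0,0) retry=(0,1)
2 | T1 LOAD | counter=5 r=(5,0) succ=(0,0) retry=(0,1)
3 | T1 CAS | counter=6 r=(5,0) succ=(1,0) retry=(0,1)
4 | T2 CAS | counter=6 r=(5,0) succ=(1,0) retry=(0,2)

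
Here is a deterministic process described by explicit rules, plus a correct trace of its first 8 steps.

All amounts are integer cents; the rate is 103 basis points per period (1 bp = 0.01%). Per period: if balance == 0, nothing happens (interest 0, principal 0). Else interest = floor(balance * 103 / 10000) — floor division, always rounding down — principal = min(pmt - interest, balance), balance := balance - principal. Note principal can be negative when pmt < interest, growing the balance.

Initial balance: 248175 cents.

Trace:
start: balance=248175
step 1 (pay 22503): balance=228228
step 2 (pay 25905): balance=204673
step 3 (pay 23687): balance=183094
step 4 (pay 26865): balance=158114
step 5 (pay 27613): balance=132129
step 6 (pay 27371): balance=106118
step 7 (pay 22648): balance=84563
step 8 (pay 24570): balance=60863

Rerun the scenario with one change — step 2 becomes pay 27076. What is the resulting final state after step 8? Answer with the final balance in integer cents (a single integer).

59619

(re-executing from step 2 with the substitution; state before step 2: balance=228228)
step 2 (pay 27076): balance=203502
step 3 (pay 23687): balance=181911
step 4 (pay 26865): balance=156919
step 5 (pay 27613): balance=130922
step 6 (pay 27371): balance=104899
step 7 (pay 22648): balance=83331
step 8 (pay 24570): balance=59619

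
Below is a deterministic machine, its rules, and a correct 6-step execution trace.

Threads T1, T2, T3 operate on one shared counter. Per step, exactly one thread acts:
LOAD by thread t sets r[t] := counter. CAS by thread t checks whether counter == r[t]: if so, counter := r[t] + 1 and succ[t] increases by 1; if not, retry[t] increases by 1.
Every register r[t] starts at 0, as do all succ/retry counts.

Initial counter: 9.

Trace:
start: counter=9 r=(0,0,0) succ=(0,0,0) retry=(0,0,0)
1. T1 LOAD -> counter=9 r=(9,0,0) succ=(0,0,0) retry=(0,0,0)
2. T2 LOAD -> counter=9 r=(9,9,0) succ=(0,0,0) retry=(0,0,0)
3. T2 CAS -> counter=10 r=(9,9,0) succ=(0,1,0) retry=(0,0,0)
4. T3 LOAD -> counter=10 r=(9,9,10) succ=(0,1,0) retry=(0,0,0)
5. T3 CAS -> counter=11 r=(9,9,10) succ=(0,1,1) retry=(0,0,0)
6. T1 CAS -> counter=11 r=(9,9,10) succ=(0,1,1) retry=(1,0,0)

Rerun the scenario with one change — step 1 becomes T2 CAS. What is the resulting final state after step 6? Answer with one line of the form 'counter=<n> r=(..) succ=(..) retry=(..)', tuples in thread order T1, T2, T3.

(re-executing from step 1 with the substitution; state before step 1: counter=9 r=(0,0,0) succ=(0,0,0) retry=(0,0,0))
1. T2 CAS -> counter=9 r=(0,0,0) succ=(0,0,0) retry=(0,1,0)
2. T2 LOAD -> counter=9 r=(0,9,0) succ=(0,0,0) retry=(0,1,0)
3. T2 CAS -> counter=10 r=(0,9,0) succ=(0,1,0) retry=(0,1,0)
4. T3 LOAD -> counter=10 r=(0,9,10) succ=(0,1,0) retry=(0,1,0)
5. T3 CAS -> counter=11 r=(0,9,10) succ=(0,1,1) retry=(0,1,0)
6. T1 CAS -> counter=11 r=(0,9,10) succ=(0,1,1) retry=(1,1,0)

counter=11 r=(0,9,10) succ=(0,1,1) retry=(1,1,0)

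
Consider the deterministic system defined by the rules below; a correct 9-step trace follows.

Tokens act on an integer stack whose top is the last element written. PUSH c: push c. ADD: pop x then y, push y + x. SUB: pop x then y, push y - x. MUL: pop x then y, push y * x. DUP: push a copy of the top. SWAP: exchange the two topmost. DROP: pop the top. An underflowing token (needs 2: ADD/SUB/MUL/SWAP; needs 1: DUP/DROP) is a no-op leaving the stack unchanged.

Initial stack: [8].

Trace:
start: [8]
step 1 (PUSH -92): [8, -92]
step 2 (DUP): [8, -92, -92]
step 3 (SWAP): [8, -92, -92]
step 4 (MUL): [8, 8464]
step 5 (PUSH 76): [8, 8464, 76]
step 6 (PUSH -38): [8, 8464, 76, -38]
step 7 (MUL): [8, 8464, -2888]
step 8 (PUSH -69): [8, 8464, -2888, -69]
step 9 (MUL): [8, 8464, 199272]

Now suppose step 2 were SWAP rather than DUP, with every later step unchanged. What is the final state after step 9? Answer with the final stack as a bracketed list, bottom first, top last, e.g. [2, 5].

[-736, 199272]

(re-executing from step 2 with the substitution; state before step 2: [8, -92])
step 2 (SWAP): [-92, 8]
step 3 (SWAP): [8, -92]
step 4 (MUL): [-736]
step 5 (PUSH 76): [-736, 76]
step 6 (PUSH -38): [-736, 76, -38]
step 7 (MUL): [-736, -2888]
step 8 (PUSH -69): [-736, -2888, -69]
step 9 (MUL): [-736, 199272]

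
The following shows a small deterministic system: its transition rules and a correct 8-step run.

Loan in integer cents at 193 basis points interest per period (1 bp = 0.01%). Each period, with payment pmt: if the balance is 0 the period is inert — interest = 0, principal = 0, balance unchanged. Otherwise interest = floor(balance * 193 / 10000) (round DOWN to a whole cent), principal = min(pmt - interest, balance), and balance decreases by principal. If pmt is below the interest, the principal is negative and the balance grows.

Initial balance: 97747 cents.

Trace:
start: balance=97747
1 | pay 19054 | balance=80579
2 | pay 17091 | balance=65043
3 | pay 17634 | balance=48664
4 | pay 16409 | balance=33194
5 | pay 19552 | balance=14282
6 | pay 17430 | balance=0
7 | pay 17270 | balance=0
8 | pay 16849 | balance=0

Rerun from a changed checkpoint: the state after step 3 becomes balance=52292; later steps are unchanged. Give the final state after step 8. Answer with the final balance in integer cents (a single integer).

0

state after step 3 := balance=52292
4 | pay 16409 | balance=36892
5 | pay 19552 | balance=18052
6 | pay 17430 | balance=970
7 | pay 17270 | balance=0
8 | pay 16849 | balance=0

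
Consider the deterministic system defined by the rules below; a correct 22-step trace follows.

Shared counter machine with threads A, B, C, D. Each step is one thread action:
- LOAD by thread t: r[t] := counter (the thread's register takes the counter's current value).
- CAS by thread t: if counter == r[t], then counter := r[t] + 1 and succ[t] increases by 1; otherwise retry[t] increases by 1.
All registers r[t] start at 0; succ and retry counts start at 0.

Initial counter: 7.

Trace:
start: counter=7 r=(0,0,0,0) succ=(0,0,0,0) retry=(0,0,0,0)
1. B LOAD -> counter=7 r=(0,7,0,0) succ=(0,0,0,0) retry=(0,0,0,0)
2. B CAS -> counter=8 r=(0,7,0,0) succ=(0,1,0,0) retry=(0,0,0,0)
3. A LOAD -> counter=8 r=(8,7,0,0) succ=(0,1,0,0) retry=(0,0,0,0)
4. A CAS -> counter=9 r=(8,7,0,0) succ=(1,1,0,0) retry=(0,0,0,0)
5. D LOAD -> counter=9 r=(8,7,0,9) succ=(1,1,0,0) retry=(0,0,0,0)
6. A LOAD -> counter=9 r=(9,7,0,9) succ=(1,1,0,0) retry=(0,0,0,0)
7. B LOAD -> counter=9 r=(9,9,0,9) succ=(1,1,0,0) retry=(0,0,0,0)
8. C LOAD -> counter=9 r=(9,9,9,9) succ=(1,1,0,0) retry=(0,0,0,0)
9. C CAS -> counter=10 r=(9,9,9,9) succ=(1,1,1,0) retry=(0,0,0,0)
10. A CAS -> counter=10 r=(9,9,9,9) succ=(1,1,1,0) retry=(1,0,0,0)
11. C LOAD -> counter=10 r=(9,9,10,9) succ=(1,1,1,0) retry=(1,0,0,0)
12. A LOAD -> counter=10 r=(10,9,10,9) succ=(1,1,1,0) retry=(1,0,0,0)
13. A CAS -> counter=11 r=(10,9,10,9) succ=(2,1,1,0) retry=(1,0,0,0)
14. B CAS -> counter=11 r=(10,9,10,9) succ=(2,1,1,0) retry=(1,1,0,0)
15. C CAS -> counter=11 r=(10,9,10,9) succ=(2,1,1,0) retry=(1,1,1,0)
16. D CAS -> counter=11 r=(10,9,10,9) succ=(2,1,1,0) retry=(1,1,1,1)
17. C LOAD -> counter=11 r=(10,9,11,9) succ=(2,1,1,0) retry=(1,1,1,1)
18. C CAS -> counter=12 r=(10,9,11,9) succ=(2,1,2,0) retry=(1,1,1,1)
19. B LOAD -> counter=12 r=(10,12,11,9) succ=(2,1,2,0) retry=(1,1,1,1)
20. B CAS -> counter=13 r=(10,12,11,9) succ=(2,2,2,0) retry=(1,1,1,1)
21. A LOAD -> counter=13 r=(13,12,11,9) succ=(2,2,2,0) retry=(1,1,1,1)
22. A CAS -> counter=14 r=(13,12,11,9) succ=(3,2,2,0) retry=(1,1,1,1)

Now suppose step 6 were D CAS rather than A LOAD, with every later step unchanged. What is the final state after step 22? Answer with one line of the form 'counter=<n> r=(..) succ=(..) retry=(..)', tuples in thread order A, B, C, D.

(re-executing from step 6 with the substitution; state before step 6: counter=9 r=(8,7,0,9) succ=(1,1,0,0) retry=(0,0,0,0))
6. D CAS -> counter=10 r=(8,7,0,9) succ=(1,1,0,1) retry=(0,0,0,0)
7. B LOAD -> counter=10 r=(8,10,0,9) succ=(1,1,0,1) retry=(0,0,0,0)
8. C LOAD -> counter=10 r=(8,10,10,9) succ=(1,1,0,1) retry=(0,0,0,0)
9. C CAS -> counter=11 r=(8,10,10,9) succ=(1,1,1,1) retry=(0,0,0,0)
10. A CAS -> counter=11 r=(8,10,10,9) succ=(1,1,1,1) retry=(1,0,0,0)
11. C LOAD -> counter=11 r=(8,10,11,9) succ=(1,1,1,1) retry=(1,0,0,0)
12. A LOAD -> counter=11 r=(11,10,11,9) succ=(1,1,1,1) retry=(1,0,0,0)
13. A CAS -> counter=12 r=(11,10,11,9) succ=(2,1,1,1) retry=(1,0,0,0)
14. B CAS -> counter=12 r=(11,10,11,9) succ=(2,1,1,1) retry=(1,1,0,0)
15. C CAS -> counter=12 r=(11,10,11,9) succ=(2,1,1,1) retry=(1,1,1,0)
16. D CAS -> counter=12 r=(11,10,11,9) succ=(2,1,1,1) retry=(1,1,1,1)
17. C LOAD -> counter=12 r=(11,10,12,9) succ=(2,1,1,1) retry=(1,1,1,1)
18. C CAS -> counter=13 r=(11,10,12,9) succ=(2,1,2,1) retry=(1,1,1,1)
19. B LOAD -> counter=13 r=(11,13,12,9) succ=(2,1,2,1) retry=(1,1,1,1)
20. B CAS -> counter=14 r=(11,13,12,9) succ=(2,2,2,1) retry=(1,1,1,1)
21. A LOAD -> counter=14 r=(14,13,12,9) succ=(2,2,2,1) retry=(1,1,1,1)
22. A CAS -> counter=15 r=(14,13,12,9) succ=(3,2,2,1) retry=(1,1,1,1)

counter=15 r=(14,13,12,9) succ=(3,2,2,1) retry=(1,1,1,1)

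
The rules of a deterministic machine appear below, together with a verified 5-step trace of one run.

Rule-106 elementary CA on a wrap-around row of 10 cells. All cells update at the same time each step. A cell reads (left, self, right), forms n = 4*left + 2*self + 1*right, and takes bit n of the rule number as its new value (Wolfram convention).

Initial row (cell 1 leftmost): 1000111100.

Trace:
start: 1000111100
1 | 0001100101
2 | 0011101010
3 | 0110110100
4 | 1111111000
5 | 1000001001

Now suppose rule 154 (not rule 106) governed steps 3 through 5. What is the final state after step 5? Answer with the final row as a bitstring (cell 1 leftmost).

1100010101

(re-executing steps 3..5 under rule 154; state before step 3: 0011101010)
3 | 0111000001
4 | 0110100010
5 | 1100010101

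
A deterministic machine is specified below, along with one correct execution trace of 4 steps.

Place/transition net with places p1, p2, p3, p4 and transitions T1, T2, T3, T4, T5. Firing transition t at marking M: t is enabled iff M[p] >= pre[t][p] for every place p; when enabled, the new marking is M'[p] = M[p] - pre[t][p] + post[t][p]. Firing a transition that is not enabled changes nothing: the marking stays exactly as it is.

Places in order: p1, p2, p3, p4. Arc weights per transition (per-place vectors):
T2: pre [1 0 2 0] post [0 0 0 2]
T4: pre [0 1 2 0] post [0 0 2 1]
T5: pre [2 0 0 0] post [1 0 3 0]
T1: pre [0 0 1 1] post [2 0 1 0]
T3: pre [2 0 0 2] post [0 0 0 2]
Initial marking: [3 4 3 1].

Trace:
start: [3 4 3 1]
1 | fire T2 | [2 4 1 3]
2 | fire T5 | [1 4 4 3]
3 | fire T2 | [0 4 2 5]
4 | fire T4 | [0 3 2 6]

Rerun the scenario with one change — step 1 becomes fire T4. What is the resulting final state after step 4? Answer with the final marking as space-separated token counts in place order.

1 2 4 5

(re-executing from step 1 with the substitution; state before step 1: [3 4 3 1])
1 | fire T4 | [3 3 3 2]
2 | fire T5 | [2 3 6 2]
3 | fire T2 | [1 3 4 4]
4 | fire T4 | [1 2 4 5]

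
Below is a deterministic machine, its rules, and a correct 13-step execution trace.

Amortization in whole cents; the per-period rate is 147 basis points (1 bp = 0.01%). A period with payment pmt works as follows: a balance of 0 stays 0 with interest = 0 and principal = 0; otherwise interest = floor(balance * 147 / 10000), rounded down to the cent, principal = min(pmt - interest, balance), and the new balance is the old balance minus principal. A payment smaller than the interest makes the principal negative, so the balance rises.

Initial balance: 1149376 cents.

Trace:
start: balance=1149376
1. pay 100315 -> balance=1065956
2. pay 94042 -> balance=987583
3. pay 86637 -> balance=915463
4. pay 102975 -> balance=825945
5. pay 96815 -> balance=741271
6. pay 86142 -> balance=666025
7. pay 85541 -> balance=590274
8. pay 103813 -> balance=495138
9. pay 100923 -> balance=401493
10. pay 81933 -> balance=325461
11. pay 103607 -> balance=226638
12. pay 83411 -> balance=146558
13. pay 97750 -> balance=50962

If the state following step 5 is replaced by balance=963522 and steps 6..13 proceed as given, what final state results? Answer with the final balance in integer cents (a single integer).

300733

state after step 5 := balance=963522
6. pay 86142 -> balance=891543
7. pay 85541 -> balance=819107
8. pay 103813 -> balance=727334
9. pay 100923 -> balance=637102
10. pay 81933 -> balance=564534
11. pay 103607 -> balance=469225
12. pay 83411 -> balance=392711
13. pay 97750 -> balance=300733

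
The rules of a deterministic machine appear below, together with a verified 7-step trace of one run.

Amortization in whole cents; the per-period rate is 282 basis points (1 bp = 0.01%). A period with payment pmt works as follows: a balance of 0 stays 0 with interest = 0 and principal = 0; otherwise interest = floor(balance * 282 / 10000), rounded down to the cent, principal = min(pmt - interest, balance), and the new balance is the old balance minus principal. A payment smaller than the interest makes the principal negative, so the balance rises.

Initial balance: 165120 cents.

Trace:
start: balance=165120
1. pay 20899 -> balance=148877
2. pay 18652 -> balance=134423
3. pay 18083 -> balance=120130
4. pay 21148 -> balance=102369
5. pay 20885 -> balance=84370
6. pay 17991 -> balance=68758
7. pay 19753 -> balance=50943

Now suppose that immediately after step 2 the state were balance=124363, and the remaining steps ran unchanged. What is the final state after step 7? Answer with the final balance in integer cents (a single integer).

state after step 2 := balance=124363
3. pay 18083 -> balance=109787
4. pay 21148 -> balance=91734
5. pay 20885 -> balance=73435
6. pay 17991 -> balance=57514
7. pay 19753 -> balance=39382

39382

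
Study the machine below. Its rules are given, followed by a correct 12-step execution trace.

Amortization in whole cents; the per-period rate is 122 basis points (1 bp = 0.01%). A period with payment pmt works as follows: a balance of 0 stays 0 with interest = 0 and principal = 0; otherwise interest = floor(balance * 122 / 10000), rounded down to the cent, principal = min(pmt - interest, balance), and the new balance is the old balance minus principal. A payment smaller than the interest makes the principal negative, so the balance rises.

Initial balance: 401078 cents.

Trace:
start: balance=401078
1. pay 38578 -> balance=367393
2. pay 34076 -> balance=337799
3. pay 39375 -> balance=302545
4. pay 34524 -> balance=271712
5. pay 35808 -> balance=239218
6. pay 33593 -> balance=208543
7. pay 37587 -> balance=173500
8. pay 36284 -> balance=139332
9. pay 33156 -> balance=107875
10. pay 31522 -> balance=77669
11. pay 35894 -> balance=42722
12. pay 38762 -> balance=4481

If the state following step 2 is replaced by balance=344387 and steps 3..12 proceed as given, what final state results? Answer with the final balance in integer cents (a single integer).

11918

state after step 2 := balance=344387
3. pay 39375 -> balance=309213
4. pay 34524 -> balance=278461
5. pay 35808 -> balance=246050
6. pay 33593 -> balance=215458
7. pay 37587 -> balance=180499
8. pay 36284 -> balance=146417
9. pay 33156 -> balance=115047
10. pay 31522 -> balance=84928
11. pay 35894 -> balance=50070
12. pay 38762 -> balance=11918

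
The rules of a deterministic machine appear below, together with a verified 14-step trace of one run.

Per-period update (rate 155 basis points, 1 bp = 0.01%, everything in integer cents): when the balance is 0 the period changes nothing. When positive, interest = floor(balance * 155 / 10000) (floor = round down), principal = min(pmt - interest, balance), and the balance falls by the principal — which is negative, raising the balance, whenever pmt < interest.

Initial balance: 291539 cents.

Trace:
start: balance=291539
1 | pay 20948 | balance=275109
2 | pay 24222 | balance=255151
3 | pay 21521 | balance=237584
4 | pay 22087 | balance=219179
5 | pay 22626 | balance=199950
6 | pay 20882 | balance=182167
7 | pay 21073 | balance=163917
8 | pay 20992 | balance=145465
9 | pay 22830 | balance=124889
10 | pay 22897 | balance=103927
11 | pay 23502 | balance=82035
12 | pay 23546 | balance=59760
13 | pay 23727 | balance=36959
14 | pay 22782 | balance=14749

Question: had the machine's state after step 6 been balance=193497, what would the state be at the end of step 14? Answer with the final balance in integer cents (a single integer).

27564

state after step 6 := balance=193497
7 | pay 21073 | balance=175423
8 | pay 20992 | balance=157150
9 | pay 22830 | balance=136755
10 | pay 22897 | balance=115977
11 | pay 23502 | balance=94272
12 | pay 23546 | balance=72187
13 | pay 23727 | balance=49578
14 | pay 22782 | balance=27564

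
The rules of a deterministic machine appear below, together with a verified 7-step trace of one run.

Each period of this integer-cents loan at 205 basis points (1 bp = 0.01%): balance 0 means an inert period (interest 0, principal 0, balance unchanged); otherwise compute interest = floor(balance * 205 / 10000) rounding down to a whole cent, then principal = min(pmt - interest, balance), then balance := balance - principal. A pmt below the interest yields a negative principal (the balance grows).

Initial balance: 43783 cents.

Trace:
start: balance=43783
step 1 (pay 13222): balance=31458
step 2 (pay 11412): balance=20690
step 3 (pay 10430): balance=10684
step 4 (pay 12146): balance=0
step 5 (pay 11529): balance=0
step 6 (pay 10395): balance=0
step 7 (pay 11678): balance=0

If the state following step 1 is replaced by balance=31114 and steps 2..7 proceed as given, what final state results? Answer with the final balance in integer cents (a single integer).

state after step 1 := balance=31114
step 2 (pay 11412): balance=20339
step 3 (pay 10430): balance=10325
step 4 (pay 12146): balance=0
step 5 (pay 11529): balance=0
step 6 (pay 10395): balance=0
step 7 (pay 11678): balance=0

0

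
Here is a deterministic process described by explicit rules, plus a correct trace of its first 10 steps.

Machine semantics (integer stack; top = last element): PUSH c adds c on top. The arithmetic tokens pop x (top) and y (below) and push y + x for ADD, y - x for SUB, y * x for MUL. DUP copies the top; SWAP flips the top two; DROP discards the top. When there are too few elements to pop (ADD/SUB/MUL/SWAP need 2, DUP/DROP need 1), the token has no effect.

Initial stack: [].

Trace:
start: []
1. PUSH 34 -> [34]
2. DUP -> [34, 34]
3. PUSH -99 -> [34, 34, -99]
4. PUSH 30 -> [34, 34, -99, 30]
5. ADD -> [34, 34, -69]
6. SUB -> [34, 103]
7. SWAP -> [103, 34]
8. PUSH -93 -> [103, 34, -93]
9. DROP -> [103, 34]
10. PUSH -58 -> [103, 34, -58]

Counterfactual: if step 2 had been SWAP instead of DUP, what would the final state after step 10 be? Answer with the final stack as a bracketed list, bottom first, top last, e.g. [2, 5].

(re-executing from step 2 with the substitution; state before step 2: [34])
2. SWAP -> [34]
3. PUSH -99 -> [34, -99]
4. PUSH 30 -> [34, -99, 30]
5. ADD -> [34, -69]
6. SUB -> [103]
7. SWAP -> [103]
8. PUSH -93 -> [103, -93]
9. DROP -> [103]
10. PUSH -58 -> [103, -58]

[103, -58]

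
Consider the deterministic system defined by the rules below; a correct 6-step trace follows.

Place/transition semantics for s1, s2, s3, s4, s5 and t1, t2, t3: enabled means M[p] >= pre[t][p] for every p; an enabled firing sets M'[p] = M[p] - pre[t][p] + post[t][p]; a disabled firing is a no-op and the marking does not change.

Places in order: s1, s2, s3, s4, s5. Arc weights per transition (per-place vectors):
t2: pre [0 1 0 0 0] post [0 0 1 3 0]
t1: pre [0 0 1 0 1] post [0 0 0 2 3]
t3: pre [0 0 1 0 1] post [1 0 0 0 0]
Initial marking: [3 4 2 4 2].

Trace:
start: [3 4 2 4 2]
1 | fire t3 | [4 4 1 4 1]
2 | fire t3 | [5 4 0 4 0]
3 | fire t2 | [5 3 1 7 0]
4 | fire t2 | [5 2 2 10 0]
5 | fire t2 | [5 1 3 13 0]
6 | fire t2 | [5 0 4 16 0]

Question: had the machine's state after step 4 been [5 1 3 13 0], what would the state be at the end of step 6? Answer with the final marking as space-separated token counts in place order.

5 0 4 16 0

state after step 4 := [5 1 3 13 0]
5 | fire t2 | [5 0 4 16 0]
6 | fire t2 | [5 0 4 16 0]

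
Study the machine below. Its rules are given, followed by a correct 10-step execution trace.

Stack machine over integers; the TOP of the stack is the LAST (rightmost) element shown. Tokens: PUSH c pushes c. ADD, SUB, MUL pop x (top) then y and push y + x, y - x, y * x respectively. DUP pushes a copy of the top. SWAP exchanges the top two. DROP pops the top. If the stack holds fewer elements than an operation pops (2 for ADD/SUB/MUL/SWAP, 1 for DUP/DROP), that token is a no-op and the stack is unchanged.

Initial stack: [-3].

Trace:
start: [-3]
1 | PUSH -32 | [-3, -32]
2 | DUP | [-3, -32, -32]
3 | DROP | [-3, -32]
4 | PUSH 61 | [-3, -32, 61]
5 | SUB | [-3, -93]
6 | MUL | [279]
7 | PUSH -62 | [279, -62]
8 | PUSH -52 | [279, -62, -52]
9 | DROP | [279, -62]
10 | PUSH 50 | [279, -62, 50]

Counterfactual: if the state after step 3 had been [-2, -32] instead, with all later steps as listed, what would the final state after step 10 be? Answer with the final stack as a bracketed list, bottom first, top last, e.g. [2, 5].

[186, -62, 50]

state after step 3 := [-2, -32]
4 | PUSH 61 | [-2, -32, 61]
5 | SUB | [-2, -93]
6 | MUL | [186]
7 | PUSH -62 | [186, -62]
8 | PUSH -52 | [186, -62, -52]
9 | DROP | [186, -62]
10 | PUSH 50 | [186, -62, 50]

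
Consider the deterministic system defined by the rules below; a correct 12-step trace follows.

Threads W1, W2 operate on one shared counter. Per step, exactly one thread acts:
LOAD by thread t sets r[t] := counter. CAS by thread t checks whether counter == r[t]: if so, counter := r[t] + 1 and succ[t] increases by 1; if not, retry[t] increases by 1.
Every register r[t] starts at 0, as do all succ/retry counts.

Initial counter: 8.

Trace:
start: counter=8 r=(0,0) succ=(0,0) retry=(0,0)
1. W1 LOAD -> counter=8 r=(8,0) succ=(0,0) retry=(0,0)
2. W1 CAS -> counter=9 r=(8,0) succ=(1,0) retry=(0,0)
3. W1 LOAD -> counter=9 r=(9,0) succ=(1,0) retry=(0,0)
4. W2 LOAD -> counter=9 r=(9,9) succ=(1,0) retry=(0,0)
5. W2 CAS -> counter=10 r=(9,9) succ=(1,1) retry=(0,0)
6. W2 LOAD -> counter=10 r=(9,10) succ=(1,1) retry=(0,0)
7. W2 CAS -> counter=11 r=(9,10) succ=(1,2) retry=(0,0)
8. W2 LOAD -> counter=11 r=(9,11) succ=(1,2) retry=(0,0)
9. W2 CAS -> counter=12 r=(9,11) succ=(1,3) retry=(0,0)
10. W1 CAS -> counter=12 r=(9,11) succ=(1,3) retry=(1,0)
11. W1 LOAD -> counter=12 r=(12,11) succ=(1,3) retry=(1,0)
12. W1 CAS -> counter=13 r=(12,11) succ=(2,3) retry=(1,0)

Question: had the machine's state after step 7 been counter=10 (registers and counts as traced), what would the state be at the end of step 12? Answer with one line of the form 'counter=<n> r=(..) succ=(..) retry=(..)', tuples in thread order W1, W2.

state after step 7 := counter=10 r=(9,10) succ=(1,2) retry=(0,0)
8. W2 LOAD -> counter=10 r=(9,10) succ=(1,2) retry=(0,0)
9. W2 CAS -> counter=11 r=(9,10) succ=(1,3) retry=(0,0)
10. W1 CAS -> counter=11 r=(9,10) succ=(1,3) retry=(1,0)
11. W1 LOAD -> counter=11 r=(11,10) succ=(1,3) retry=(1,0)
12. W1 CAS -> counter=12 r=(11,10) succ=(2,3) retry=(1,0)

counter=12 r=(11,10) succ=(2,3) retry=(1,0)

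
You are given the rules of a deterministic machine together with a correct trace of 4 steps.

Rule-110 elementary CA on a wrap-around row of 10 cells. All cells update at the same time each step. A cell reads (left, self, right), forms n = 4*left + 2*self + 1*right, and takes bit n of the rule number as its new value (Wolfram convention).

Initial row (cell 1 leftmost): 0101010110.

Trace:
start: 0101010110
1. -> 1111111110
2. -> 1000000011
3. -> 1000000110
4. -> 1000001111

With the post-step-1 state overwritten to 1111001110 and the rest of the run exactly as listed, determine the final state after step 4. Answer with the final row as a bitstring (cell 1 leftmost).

1110000011

state after step 1 := 1111001110
2. -> 1001011011
3. -> 1011111110
4. -> 1110000011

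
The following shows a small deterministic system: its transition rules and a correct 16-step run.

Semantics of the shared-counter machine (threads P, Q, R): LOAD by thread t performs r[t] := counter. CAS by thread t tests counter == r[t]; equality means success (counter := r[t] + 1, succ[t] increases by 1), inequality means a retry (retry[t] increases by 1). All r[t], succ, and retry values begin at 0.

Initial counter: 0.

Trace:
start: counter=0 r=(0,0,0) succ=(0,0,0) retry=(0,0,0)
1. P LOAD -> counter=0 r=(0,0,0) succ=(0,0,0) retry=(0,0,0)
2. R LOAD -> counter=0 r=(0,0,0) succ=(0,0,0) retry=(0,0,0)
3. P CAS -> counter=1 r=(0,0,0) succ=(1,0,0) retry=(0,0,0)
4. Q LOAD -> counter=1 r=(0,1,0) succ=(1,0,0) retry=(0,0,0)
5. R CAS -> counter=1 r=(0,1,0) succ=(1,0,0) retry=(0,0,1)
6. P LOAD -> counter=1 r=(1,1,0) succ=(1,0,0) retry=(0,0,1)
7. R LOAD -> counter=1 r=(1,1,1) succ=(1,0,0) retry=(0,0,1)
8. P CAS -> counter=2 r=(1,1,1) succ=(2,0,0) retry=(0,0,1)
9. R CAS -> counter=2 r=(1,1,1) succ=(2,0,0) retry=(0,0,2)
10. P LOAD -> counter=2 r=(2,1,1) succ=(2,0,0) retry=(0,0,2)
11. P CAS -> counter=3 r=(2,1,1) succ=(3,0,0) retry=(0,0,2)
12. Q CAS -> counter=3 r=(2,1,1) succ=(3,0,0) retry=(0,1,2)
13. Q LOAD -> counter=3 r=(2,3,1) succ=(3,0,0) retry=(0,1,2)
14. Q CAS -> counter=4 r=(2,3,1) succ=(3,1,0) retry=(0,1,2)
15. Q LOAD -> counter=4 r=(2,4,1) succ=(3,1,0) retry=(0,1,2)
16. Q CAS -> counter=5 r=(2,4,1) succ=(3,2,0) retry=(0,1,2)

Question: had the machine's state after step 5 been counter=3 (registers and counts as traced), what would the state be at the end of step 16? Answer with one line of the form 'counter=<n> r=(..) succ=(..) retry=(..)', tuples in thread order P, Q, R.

counter=7 r=(4,6,3) succ=(3,2,0) retry=(0,1,2)

state after step 5 := counter=3 r=(0,1,0) succ=(1,0,0) retry=(0,0,1)
6. P LOAD -> counter=3 r=(3,1,0) succ=(1,0,0) retry=(0,0,1)
7. R LOAD -> counter=3 r=(3,1,3) succ=(1,0,0) retry=(0,0,1)
8. P CAS -> counter=4 r=(3,1,3) succ=(2,0,0) retry=(0,0,1)
9. R CAS -> counter=4 r=(3,1,3) succ=(2,0,0) retry=(0,0,2)
10. P LOAD -> counter=4 r=(4,1,3) succ=(2,0,0) retry=(0,0,2)
11. P CAS -> counter=5 r=(4,1,3) succ=(3,0,0) retry=(0,0,2)
12. Q CAS -> counter=5 r=(4,1,3) succ=(3,0,0) retry=(0,1,2)
13. Q LOAD -> counter=5 r=(4,5,3) succ=(3,0,0) retry=(0,1,2)
14. Q CAS -> counter=6 r=(4,5,3) succ=(3,1,0) retry=(0,1,2)
15. Q LOAD -> counter=6 r=(4,6,3) succ=(3,1,0) retry=(0,1,2)
16. Q CAS -> counter=7 r=(4,6,3) succ=(3,2,0) retry=(0,1,2)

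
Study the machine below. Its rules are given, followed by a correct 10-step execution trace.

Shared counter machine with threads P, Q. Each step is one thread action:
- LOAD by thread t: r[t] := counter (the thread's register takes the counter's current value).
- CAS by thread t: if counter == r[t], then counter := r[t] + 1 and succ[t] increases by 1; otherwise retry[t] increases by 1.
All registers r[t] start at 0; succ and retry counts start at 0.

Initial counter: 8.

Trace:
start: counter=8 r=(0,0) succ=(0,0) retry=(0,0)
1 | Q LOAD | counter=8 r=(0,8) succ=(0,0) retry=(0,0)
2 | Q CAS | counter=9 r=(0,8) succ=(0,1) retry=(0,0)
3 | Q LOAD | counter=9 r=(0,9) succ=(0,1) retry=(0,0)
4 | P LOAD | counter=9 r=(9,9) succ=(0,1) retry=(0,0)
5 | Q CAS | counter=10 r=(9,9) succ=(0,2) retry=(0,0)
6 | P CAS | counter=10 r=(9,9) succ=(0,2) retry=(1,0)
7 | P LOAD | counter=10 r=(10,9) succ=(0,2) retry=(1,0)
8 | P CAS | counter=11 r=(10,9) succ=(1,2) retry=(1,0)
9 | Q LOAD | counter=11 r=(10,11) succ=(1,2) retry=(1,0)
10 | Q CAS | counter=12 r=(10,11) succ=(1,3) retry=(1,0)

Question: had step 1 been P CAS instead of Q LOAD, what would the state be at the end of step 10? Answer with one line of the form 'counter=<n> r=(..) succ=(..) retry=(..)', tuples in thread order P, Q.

(re-executing from step 1 with the substitution; state before step 1: counter=8 r=(0,0) succ=(0,0) retry=(0,0))
1 | P CAS | counter=8 r=(0,0) succ=(0,0) retry=(1,0)
2 | Q CAS | counter=8 r=(0,0) succ=(0,0) retry=(1,1)
3 | Q LOAD | counter=8 r=(0,8) succ=(0,0) retry=(1,1)
4 | P LOAD | counter=8 r=(8,8) succ=(0,0) retry=(1,1)
5 | Q CAS | counter=9 r=(8,8) succ=(0,1) retry=(1,1)
6 | P CAS | counter=9 r=(8,8) succ=(0,1) retry=(2,1)
7 | P LOAD | counter=9 r=(9,8) succ=(0,1) retry=(2,1)
8 | P CAS | counter=10 r=(9,8) succ=(1,1) retry=(2,1)
9 | Q LOAD | counter=10 r=(9,10) succ=(1,1) retry=(2,1)
10 | Q CAS | counter=11 r=(9,10) succ=(1,2) retry=(2,1)

counter=11 r=(9,10) succ=(1,2) retry=(2,1)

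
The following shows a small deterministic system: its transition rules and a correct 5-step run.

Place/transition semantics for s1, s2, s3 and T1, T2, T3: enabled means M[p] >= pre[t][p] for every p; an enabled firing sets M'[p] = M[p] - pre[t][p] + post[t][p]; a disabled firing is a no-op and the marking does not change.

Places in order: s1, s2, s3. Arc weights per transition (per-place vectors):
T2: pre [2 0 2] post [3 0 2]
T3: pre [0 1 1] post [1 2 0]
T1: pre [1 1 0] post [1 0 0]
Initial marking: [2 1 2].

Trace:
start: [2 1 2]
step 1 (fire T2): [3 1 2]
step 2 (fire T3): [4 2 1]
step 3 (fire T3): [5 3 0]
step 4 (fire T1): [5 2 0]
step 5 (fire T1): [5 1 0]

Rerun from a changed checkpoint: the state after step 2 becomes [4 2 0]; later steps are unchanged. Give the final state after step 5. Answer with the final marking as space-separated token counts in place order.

4 0 0

state after step 2 := [4 2 0]
step 3 (fire T3): [4 2 0]
step 4 (fire T1): [4 1 0]
step 5 (fire T1): [4 0 0]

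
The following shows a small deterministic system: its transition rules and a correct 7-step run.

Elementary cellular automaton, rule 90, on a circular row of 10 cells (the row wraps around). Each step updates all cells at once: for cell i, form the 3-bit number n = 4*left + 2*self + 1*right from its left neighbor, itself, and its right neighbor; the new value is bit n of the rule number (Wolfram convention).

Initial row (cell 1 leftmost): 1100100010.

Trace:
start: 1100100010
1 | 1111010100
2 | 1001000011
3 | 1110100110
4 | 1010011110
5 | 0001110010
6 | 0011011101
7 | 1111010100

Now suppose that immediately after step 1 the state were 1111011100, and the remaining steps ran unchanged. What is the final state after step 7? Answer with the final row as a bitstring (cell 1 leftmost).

state after step 1 := 1111011100
2 | 1001010111
3 | 1110000100
4 | 1011001011
5 | 1011110010
6 | 0010011100
7 | 0101110110

0101110110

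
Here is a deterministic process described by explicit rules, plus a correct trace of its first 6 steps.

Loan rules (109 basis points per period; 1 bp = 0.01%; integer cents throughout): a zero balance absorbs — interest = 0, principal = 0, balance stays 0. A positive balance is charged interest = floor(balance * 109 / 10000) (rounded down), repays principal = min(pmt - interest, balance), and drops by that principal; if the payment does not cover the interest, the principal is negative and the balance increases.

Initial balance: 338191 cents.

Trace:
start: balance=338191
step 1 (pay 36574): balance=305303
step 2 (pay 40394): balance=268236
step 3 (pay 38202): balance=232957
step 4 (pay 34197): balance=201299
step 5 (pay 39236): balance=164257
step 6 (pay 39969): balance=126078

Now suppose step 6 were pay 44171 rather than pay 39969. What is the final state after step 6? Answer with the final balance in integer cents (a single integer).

121876

(re-executing from step 6 with the substitution; state before step 6: balance=164257)
step 6 (pay 44171): balance=121876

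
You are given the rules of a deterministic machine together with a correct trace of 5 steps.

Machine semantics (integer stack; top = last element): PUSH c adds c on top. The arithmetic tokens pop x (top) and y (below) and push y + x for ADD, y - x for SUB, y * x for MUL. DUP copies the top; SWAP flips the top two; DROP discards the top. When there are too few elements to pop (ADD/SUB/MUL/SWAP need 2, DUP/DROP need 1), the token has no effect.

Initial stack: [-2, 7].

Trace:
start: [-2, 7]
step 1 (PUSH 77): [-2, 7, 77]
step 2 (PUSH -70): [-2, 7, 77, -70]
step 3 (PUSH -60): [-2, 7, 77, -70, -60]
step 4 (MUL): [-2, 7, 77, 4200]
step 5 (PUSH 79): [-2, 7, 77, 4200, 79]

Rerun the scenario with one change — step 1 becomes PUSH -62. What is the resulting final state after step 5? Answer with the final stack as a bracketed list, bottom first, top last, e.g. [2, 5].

[-2, 7, -62, 4200, 79]

(re-executing from step 1 with the substitution; state before step 1: [-2, 7])
step 1 (PUSH -62): [-2, 7, -62]
step 2 (PUSH -70): [-2, 7, -62, -70]
step 3 (PUSH -60): [-2, 7, -62, -70, -60]
step 4 (MUL): [-2, 7, -62, 4200]
step 5 (PUSH 79): [-2, 7, -62, 4200, 79]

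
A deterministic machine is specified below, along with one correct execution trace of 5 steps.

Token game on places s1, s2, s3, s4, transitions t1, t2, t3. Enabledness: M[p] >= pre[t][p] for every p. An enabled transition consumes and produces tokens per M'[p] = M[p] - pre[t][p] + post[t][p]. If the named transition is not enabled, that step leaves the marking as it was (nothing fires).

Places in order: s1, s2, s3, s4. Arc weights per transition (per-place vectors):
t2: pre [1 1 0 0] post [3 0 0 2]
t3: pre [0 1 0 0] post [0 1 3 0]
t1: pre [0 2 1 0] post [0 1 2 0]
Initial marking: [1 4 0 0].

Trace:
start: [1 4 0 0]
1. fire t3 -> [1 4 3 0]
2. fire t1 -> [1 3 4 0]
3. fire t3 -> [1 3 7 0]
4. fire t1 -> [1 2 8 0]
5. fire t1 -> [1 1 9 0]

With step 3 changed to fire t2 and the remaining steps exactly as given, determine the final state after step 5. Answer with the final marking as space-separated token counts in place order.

3 1 5 2

(re-executing from step 3 with the substitution; state before step 3: [1 3 4 0])
3. fire t2 -> [3 2 4 2]
4. fire t1 -> [3 1 5 2]
5. fire t1 -> [3 1 5 2]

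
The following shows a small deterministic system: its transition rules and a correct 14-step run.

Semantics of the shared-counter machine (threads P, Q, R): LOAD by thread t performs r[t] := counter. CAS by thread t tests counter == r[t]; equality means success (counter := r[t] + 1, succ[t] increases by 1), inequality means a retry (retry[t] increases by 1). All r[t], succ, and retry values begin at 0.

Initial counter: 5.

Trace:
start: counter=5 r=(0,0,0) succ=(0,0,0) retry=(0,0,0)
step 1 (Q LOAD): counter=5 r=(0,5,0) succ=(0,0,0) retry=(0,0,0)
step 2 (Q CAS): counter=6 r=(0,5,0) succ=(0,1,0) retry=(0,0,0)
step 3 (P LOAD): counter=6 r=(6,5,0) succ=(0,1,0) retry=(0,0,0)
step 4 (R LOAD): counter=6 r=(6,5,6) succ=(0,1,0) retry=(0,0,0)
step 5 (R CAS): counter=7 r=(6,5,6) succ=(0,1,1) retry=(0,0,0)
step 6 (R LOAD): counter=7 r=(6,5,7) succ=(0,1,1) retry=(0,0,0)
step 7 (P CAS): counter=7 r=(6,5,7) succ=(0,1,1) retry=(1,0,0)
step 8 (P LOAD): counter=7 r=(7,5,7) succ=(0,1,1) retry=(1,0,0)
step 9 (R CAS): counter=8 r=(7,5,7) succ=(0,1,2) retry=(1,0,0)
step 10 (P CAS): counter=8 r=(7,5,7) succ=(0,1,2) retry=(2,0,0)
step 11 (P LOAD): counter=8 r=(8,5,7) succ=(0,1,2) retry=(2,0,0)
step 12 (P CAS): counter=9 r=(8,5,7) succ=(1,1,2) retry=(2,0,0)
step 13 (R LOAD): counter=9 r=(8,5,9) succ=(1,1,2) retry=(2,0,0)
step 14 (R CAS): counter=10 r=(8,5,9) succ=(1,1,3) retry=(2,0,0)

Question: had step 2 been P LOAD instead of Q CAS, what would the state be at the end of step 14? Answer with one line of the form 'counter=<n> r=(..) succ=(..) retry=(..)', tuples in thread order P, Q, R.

counter=9 r=(7,5,8) succ=(1,0,3) retry=(2,0,0)

(re-executing from step 2 with the substitution; state before step 2: counter=5 r=(0,5,0) succ=(0,0,0) retry=(0,0,0))
step 2 (P LOAD): counter=5 r=(5,5,0) succ=(0,0,0) retry=(0,0,0)
step 3 (P LOAD): counter=5 r=(5,5,0) succ=(0,0,0) retry=(0,0,0)
step 4 (R LOAD): counter=5 r=(5,5,5) succ=(0,0,0) retry=(0,0,0)
step 5 (R CAS): counter=6 r=(5,5,5) succ=(0,0,1) retry=(0,0,0)
step 6 (R LOAD): counter=6 r=(5,5,6) succ=(0,0,1) retry=(0,0,0)
step 7 (P CAS): counter=6 r=(5,5,6) succ=(0,0,1) retry=(1,0,0)
step 8 (P LOAD): counter=6 r=(6,5,6) succ=(0,0,1) retry=(1,0,0)
step 9 (R CAS): counter=7 r=(6,5,6) succ=(0,0,2) retry=(1,0,0)
step 10 (P CAS): counter=7 r=(6,5,6) succ=(0,0,2) retry=(2,0,0)
step 11 (P LOAD): counter=7 r=(7,5,6) succ=(0,0,2) retry=(2,0,0)
step 12 (P CAS): counter=8 r=(7,5,6) succ=(1,0,2) retry=(2,0,0)
step 13 (R LOAD): counter=8 r=(7,5,8) succ=(1,0,2) retry=(2,0,0)
step 14 (R CAS): counter=9 r=(7,5,8) succ=(1,0,3) retry=(2,0,0)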